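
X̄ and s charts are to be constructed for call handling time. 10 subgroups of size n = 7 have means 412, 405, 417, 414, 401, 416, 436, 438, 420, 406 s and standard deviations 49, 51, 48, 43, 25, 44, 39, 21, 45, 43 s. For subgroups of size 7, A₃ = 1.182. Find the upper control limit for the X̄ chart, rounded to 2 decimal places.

464.73

X̄̄ = (412 + 405 + 417 + 414 + 401 + 416 + 436 + 438 + 420 + 406) / 10 = 416.5000
s̄ = (49 + 51 + 48 + 43 + 25 + 44 + 39 + 21 + 45 + 43) / 10 = 40.8000
UCL = X̄̄ + A₃·s̄ = 416.5000 + 1.182 × 40.8000 = 464.7256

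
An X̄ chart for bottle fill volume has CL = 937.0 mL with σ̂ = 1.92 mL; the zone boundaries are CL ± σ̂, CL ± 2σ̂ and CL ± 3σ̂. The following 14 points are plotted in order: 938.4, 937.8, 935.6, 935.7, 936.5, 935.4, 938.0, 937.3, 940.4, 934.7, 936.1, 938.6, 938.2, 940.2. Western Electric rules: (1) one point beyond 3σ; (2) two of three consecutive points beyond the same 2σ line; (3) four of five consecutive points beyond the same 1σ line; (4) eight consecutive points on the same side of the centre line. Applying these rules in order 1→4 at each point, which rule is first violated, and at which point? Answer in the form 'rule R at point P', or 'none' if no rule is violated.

Zone of each point (C = within 1σ̂, B = 1σ̂–2σ̂, A = 2σ̂–3σ̂, * = beyond 3σ̂; sign = side of CL): 1:+C, 2:+C, 3:-C, 4:-C, 5:-C, 6:-C, 7:+C, 8:+C, 9:+B, 10:-B, 11:-C, 12:+C, 13:+C, 14:+B
No rule fires across all 14 points.

none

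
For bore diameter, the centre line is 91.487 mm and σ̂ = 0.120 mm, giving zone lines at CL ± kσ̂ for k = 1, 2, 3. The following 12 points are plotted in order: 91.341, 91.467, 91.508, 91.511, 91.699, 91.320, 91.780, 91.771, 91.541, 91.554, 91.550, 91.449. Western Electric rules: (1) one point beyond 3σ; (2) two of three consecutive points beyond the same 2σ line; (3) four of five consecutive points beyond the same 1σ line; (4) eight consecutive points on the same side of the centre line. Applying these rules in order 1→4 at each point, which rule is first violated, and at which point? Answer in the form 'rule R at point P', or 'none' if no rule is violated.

rule 2 at point 8

Zone of each point (C = within 1σ̂, B = 1σ̂–2σ̂, A = 2σ̂–3σ̂, * = beyond 3σ̂; sign = side of CL): 1:-B, 2:-C, 3:+C, 4:+C, 5:+B, 6:-B, 7:+A, 8:+A, 9:+C, 10:+C, 11:+C, 12:-C
Rule 2 (two of three consecutive points beyond the same 2σ limit) is satisfied at point 8.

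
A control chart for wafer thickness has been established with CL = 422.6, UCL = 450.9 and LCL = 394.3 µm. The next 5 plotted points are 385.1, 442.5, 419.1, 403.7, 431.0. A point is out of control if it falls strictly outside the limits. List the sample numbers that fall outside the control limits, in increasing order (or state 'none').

Compare each point to [394.3, 450.9]: sample 1 = 385.1 < LCL.

1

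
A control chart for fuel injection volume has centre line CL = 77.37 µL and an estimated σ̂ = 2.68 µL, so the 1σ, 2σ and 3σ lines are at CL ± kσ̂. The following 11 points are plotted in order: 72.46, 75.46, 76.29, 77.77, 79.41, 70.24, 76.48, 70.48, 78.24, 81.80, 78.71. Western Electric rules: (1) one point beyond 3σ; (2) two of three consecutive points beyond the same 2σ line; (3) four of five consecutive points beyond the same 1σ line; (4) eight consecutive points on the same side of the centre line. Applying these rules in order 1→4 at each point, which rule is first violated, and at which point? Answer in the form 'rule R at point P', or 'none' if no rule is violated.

Zone of each point (C = within 1σ̂, B = 1σ̂–2σ̂, A = 2σ̂–3σ̂, * = beyond 3σ̂; sign = side of CL): 1:-B, 2:-C, 3:-C, 4:+C, 5:+C, 6:-A, 7:-C, 8:-A, 9:+C, 10:+B, 11:+C
Rule 2 (two of three consecutive points beyond the same 2σ limit) is satisfied at point 8.

rule 2 at point 8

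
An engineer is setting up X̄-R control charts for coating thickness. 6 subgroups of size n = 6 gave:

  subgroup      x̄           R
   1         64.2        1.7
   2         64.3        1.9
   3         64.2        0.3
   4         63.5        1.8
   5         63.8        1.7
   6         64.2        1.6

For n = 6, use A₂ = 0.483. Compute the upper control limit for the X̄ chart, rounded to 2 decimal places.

64.76

X̄̄ = (64.2 + 64.3 + 64.2 + 63.5 + 63.8 + 64.2) / 6 = 384.2000 / 6 = 64.0333
R̄ = (1.7 + 1.9 + 0.3 + 1.8 + 1.7 + 1.6) / 6 = 9.0000 / 6 = 1.5000
UCL = X̄̄ + A₂·R̄ = 64.0333 + 0.483 × 1.5000 = 64.7578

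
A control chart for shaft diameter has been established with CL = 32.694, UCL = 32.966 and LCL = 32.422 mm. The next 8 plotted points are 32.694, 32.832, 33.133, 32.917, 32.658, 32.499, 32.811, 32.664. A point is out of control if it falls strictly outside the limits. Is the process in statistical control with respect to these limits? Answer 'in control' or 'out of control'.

out of control

Compare each point to [32.422, 32.966]: sample 3 = 33.133 > UCL.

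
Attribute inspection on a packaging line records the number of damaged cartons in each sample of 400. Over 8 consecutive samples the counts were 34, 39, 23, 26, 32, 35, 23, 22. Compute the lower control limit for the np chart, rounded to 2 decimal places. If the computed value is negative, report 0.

13.63

p̄ = Σdᵢ / (k·n) = 234 / (8 × 400) = 0.07312
LCL = np̄ − 3·√(np̄(1−p̄)) = 29.2500 − 3 × 5.2068 = 13.6295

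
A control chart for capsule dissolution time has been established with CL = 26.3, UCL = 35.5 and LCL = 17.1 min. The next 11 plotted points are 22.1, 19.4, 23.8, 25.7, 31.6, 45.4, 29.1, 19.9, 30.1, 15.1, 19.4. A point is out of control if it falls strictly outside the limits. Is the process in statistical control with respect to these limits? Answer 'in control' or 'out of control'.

out of control

Compare each point to [17.1, 35.5]: sample 6 = 45.4 > UCL; sample 10 = 15.1 < LCL.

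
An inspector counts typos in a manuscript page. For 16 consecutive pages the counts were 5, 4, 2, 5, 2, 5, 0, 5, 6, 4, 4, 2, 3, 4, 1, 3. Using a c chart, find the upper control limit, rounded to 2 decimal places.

c̄ = (5 + 4 + 2 + 5 + 2 + 5 + 0 + 5 + 6 + 4 + 4 + 2 + 3 + 4 + 1 + 3) / 16 = 55 / 16 = 3.4375
UCL = c̄ + 3√c̄ = 3.4375 + 3 × √3.4375 = 3.4375 + 3 × 1.8540 = 8.9996

9.00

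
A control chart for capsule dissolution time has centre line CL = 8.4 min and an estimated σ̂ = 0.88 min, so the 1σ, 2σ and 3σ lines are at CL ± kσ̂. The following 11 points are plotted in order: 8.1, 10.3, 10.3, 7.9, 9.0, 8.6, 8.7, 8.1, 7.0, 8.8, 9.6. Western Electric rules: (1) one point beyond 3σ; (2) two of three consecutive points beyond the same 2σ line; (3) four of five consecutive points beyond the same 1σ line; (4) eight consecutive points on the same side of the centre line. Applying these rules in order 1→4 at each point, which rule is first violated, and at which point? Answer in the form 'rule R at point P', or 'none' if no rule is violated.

Zone of each point (C = within 1σ̂, B = 1σ̂–2σ̂, A = 2σ̂–3σ̂, * = beyond 3σ̂; sign = side of CL): 1:-C, 2:+A, 3:+A, 4:-C, 5:+C, 6:+C, 7:+C, 8:-C, 9:-B, 10:+C, 11:+B
Rule 2 (two of three consecutive points beyond the same 2σ limit) is satisfied at point 3.

rule 2 at point 3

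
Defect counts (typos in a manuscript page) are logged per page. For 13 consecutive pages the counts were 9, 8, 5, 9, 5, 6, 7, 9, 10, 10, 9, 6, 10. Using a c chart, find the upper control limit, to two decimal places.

c̄ = (9 + 8 + 5 + 9 + 5 + 6 + 7 + 9 + 10 + 10 + 9 + 6 + 10) / 13 = 103 / 13 = 7.9231
UCL = c̄ + 3√c̄ = 7.9231 + 3 × √7.9231 = 7.9231 + 3 × 2.8148 = 16.3675

16.37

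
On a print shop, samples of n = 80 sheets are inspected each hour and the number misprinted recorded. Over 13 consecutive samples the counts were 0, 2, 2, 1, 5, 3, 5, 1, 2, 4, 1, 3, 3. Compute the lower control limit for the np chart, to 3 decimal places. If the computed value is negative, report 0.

0.000

p̄ = Σdᵢ / (k·n) = 32 / (13 × 80) = 0.03077
LCL = np̄ − 3·√(np̄(1−p̄)) = 2.4615 − 3 × 1.5446 = -2.1723 → 0 (negative, so LCL = 0)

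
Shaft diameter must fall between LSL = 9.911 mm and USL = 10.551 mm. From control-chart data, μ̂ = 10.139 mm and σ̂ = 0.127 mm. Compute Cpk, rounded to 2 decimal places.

Cpu = (USL − μ̂) / (3σ̂) = (10.551 − 10.139) / (3 × 0.127) = 1.0814; Cpl = (μ̂ − LSL) / (3σ̂) = (10.139 − 9.911) / (3 × 0.127) = 0.5984; Cpk = min(Cpu, Cpl) = 0.5984

0.60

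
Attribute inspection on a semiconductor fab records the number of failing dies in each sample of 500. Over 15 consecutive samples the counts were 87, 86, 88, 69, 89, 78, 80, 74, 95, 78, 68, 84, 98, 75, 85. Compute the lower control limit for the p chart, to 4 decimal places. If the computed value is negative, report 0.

p̄ = Σdᵢ / (k·n) = 1234 / (15 × 500) = 0.16453
LCL = p̄ − 3·√(p̄(1−p̄)/n) = 0.16453 − 3 × 0.01658 = 0.11479

0.1148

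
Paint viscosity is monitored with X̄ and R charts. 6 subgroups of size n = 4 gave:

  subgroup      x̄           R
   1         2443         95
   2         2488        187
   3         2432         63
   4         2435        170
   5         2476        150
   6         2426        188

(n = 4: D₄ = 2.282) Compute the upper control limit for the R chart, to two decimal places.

R̄ = (95 + 187 + 63 + 170 + 150 + 188) / 6 = 853.0000 / 6 = 142.1667
UCL_R = D₄·R̄ = 2.282 × 142.1667 = 324.4243

324.42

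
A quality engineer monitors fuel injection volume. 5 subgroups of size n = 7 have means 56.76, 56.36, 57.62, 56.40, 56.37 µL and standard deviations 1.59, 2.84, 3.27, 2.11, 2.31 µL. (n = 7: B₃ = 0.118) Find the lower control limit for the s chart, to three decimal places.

s̄ = (1.59 + 2.84 + 3.27 + 2.11 + 2.31) / 5 = 2.4240
LCL_s = B₃·s̄ = 0.118 × 2.4240 = 0.2860

0.286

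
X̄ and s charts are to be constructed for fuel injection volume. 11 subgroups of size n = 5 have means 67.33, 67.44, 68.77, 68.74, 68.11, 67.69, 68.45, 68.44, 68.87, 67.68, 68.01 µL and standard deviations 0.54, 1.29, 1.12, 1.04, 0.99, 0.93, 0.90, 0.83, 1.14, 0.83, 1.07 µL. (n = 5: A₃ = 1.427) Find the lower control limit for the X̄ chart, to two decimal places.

66.75

X̄̄ = (67.33 + 67.44 + 68.77 + 68.74 + 68.11 + 67.69 + 68.45 + 68.44 + 68.87 + 67.68 + 68.01) / 11 = 68.1391
s̄ = (0.54 + 1.29 + 1.12 + 1.04 + 0.99 + 0.93 + 0.90 + 0.83 + 1.14 + 0.83 + 1.07) / 11 = 0.9709
LCL = X̄̄ − A₃·s̄ = 68.1391 − 1.427 × 0.9709 = 66.7536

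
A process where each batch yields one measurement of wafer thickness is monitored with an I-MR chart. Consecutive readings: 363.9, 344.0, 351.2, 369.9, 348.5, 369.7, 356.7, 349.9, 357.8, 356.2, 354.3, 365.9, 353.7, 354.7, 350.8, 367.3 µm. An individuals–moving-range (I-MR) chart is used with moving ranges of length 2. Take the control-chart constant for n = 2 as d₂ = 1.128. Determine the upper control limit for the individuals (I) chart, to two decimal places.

386.38

X̄ = (363.9 + 344.0 + 351.2 + 369.9 + 348.5 + 369.7 + 356.7 + 349.9 + 357.8 + 356.2 + 354.3 + 365.9 + 353.7 + 354.7 + 350.8 + 367.3) / 16 = 357.1562
Moving ranges: 19.9, 7.2, 18.7, 21.4, 21.2, 13.0, 6.8, 7.9, 1.6, 1.9, 11.6, 12.2, 1.0, 3.9, 16.5; M̄R̄ = 164.8000 / 15 = 10.9867
UCL = X̄ + 3·M̄R̄/d₂ = 357.1562 + 3 × 10.9867 / 1.128 = 386.3761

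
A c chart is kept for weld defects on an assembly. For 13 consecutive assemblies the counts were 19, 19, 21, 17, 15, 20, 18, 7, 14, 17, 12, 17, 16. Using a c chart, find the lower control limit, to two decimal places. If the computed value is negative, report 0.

4.19

c̄ = (19 + 19 + 21 + 17 + 15 + 20 + 18 + 7 + 14 + 17 + 12 + 17 + 16) / 13 = 212 / 13 = 16.3077
LCL = c̄ − 3√c̄ = 16.3077 − 3 × 4.0383 = 4.1929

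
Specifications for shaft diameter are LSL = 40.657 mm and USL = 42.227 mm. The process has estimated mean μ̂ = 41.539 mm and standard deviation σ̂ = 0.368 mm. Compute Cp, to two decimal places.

0.71

Cp = (USL − LSL) / (6σ̂) = (42.227 − 40.657) / (6 × 0.368) = 1.5700 / 2.2080 = 0.7111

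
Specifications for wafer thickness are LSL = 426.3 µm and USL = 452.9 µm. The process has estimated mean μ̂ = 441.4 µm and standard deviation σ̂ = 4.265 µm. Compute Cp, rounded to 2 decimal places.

1.04

Cp = (USL − LSL) / (6σ̂) = (452.9 − 426.3) / (6 × 4.265) = 26.6000 / 25.5900 = 1.0395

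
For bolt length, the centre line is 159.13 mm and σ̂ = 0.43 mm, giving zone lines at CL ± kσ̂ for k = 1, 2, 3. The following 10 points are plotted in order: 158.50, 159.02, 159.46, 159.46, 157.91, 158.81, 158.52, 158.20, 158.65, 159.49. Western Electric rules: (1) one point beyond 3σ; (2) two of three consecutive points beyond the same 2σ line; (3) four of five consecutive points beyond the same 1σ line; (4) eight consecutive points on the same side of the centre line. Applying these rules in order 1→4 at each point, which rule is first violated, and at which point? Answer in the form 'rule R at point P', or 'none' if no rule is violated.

rule 3 at point 9

Zone of each point (C = within 1σ̂, B = 1σ̂–2σ̂, A = 2σ̂–3σ̂, * = beyond 3σ̂; sign = side of CL): 1:-B, 2:-C, 3:+C, 4:+C, 5:-A, 6:-C, 7:-B, 8:-A, 9:-B, 10:+C
Rule 3 (four of five consecutive points beyond the same 1σ limit) is satisfied at point 9.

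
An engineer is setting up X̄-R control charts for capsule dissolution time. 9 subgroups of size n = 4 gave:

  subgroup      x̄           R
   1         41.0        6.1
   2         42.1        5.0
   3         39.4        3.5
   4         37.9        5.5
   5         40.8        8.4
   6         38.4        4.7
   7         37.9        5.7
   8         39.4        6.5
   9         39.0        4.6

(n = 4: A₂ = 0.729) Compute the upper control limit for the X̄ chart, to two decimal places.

X̄̄ = (41.0 + 42.1 + 39.4 + 37.9 + 40.8 + 38.4 + 37.9 + 39.4 + 39.0) / 9 = 355.9000 / 9 = 39.5444
R̄ = (6.1 + 5.0 + 3.5 + 5.5 + 8.4 + 4.7 + 5.7 + 6.5 + 4.6) / 9 = 50.0000 / 9 = 5.5556
UCL = X̄̄ + A₂·R̄ = 39.5444 + 0.729 × 5.5556 = 43.5944

43.59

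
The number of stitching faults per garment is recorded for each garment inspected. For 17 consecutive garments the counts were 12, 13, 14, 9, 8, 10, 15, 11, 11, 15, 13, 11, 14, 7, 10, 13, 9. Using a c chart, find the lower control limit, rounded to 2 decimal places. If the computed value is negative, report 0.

c̄ = (12 + 13 + 14 + 9 + 8 + 10 + 15 + 11 + 11 + 15 + 13 + 11 + 14 + 7 + 10 + 13 + 9) / 17 = 195 / 17 = 11.4706
LCL = c̄ − 3√c̄ = 11.4706 − 3 × 3.3868 = 1.3101

1.31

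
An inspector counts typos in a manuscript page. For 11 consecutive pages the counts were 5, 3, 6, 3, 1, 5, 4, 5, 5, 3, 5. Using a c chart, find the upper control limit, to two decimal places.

c̄ = (5 + 3 + 6 + 3 + 1 + 5 + 4 + 5 + 5 + 3 + 5) / 11 = 45 / 11 = 4.0909
UCL = c̄ + 3√c̄ = 4.0909 + 3 × √4.0909 = 4.0909 + 3 × 2.0226 = 10.1587

10.16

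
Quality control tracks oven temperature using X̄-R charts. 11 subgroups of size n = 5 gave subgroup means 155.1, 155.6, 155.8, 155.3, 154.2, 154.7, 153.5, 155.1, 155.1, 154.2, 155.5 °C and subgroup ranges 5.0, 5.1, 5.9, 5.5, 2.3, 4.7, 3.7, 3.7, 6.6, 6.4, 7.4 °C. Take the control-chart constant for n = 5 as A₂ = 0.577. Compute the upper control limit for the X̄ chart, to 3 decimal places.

157.871

X̄̄ = (155.1 + 155.6 + 155.8 + 155.3 + 154.2 + 154.7 + 153.5 + 155.1 + 155.1 + 154.2 + 155.5) / 11 = 1704.1000 / 11 = 154.9182
R̄ = (5.0 + 5.1 + 5.9 + 5.5 + 2.3 + 4.7 + 3.7 + 3.7 + 6.6 + 6.4 + 7.4) / 11 = 56.3000 / 11 = 5.1182
UCL = X̄̄ + A₂·R̄ = 154.9182 + 0.577 × 5.1182 = 157.8714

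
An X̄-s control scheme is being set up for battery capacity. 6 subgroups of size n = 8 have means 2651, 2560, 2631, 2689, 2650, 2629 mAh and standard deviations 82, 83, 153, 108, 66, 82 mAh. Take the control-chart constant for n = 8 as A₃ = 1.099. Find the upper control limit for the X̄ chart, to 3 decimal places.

X̄̄ = (2651 + 2560 + 2631 + 2689 + 2650 + 2629) / 6 = 2635.0000
s̄ = (82 + 83 + 153 + 108 + 66 + 82) / 6 = 95.6667
UCL = X̄̄ + A₃·s̄ = 2635.0000 + 1.099 × 95.6667 = 2740.1377

2740.138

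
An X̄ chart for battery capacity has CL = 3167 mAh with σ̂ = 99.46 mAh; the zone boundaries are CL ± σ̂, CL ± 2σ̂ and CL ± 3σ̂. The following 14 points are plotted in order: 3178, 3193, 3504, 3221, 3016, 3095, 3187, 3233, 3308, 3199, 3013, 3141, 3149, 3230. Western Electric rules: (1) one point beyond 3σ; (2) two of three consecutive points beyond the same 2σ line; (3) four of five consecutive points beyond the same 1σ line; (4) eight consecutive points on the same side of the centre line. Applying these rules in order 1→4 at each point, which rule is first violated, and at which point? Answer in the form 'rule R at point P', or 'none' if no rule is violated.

Zone of each point (C = within 1σ̂, B = 1σ̂–2σ̂, A = 2σ̂–3σ̂, * = beyond 3σ̂; sign = side of CL): 1:+C, 2:+C, 3:+*, 4:+C, 5:-B, 6:-C, 7:+C, 8:+C, 9:+B, 10:+C, 11:-B, 12:-C, 13:-C, 14:+C
Rule 1 (one point beyond the 3σ limits) is satisfied at point 3.

rule 1 at point 3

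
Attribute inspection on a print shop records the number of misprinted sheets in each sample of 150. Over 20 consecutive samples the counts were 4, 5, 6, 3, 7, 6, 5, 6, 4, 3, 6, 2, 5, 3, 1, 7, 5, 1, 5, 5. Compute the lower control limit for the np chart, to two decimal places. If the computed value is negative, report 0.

0.00

p̄ = Σdᵢ / (k·n) = 89 / (20 × 150) = 0.02967
LCL = np̄ − 3·√(np̄(1−p̄)) = 4.4500 − 3 × 2.0780 = -1.7839 → 0 (negative, so LCL = 0)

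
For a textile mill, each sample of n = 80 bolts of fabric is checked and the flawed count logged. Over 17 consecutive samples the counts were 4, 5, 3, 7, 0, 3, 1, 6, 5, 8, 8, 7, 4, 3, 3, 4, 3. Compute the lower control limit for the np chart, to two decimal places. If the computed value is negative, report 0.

0.00

p̄ = Σdᵢ / (k·n) = 74 / (17 × 80) = 0.05441
LCL = np̄ − 3·√(np̄(1−p̄)) = 4.3529 − 3 × 2.0288 = -1.7335 → 0 (negative, so LCL = 0)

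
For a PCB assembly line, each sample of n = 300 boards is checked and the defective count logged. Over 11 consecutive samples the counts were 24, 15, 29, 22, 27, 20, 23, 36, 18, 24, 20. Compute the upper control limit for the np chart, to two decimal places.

p̄ = Σdᵢ / (k·n) = 258 / (11 × 300) = 0.07818
UCL = np̄ + 3·√(np̄(1−p̄)) = 23.4545 + 3 × √(23.4545×0.92182) = 23.4545 + 3 × 4.6498 = 37.4040

37.40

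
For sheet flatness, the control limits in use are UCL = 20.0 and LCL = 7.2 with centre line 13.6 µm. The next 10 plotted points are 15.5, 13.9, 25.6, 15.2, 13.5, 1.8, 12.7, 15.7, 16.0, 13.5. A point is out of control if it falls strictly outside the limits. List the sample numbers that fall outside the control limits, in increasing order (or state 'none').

Compare each point to [7.2, 20.0]: sample 3 = 25.6 > UCL; sample 6 = 1.8 < LCL.

3, 6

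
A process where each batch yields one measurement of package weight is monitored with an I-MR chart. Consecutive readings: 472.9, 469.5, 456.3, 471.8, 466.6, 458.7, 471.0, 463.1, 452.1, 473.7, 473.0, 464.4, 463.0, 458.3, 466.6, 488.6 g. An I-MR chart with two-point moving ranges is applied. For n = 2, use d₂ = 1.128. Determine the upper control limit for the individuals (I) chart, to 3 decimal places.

492.329

X̄ = (472.9 + 469.5 + 456.3 + 471.8 + 466.6 + 458.7 + 471.0 + 463.1 + 452.1 + 473.7 + 473.0 + 464.4 + 463.0 + 458.3 + 466.6 + 488.6) / 16 = 466.8500
Moving ranges: 3.4, 13.2, 15.5, 5.2, 7.9, 12.3, 7.9, 11.0, 21.6, 0.7, 8.6, 1.4, 4.7, 8.3, 22.0; M̄R̄ = 143.7000 / 15 = 9.5800
UCL = X̄ + 3·M̄R̄/d₂ = 466.8500 + 3 × 9.5800 / 1.128 = 492.3287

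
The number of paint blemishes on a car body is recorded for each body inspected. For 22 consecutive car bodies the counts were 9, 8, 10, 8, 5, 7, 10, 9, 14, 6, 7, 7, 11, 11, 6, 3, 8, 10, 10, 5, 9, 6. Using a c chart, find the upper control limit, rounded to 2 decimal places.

16.69

c̄ = (9 + 8 + 10 + 8 + 5 + 7 + 10 + 9 + 14 + 6 + 7 + 7 + 11 + 11 + 6 + 3 + 8 + 10 + 10 + 5 + 9 + 6) / 22 = 179 / 22 = 8.1364
UCL = c̄ + 3√c̄ = 8.1364 + 3 × √8.1364 = 8.1364 + 3 × 2.8524 = 16.6937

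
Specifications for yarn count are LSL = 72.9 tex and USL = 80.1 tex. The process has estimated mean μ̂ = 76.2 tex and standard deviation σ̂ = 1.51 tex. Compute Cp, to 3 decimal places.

0.795

Cp = (USL − LSL) / (6σ̂) = (80.1 − 72.9) / (6 × 1.51) = 7.2000 / 9.0600 = 0.7947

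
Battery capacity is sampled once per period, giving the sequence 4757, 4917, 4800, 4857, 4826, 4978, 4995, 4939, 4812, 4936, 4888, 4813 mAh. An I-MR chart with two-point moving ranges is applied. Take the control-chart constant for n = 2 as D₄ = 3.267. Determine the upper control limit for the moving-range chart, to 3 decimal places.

286.308

Moving ranges: 160, 117, 57, 31, 152, 17, 56, 127, 124, 48, 75; M̄R̄ = 964.0000 / 11 = 87.6364
UCL_MR = D₄·M̄R̄ = 3.267 × 87.6364 = 286.3080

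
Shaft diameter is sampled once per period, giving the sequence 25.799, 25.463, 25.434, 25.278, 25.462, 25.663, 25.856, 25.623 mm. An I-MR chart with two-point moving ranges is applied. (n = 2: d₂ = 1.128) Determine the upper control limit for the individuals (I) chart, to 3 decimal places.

26.078

X̄ = (25.799 + 25.463 + 25.434 + 25.278 + 25.462 + 25.663 + 25.856 + 25.623) / 8 = 25.5723
Moving ranges: 0.336, 0.029, 0.156, 0.184, 0.201, 0.193, 0.233; M̄R̄ = 1.3320 / 7 = 0.1903
UCL = X̄ + 3·M̄R̄/d₂ = 25.5723 + 3 × 0.1903 / 1.128 = 26.0783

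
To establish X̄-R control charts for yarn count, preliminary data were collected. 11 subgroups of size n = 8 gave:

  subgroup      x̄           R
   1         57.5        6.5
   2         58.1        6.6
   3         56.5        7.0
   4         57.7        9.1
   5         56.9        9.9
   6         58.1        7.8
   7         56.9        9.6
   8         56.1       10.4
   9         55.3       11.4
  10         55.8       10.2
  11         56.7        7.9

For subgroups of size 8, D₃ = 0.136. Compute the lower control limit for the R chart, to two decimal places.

R̄ = (6.5 + 6.6 + 7.0 + 9.1 + 9.9 + 7.8 + 9.6 + 10.4 + 11.4 + 10.2 + 7.9) / 11 = 96.4000 / 11 = 8.7636
LCL_R = D₃·R̄ = 0.136 × 8.7636 = 1.1919

1.19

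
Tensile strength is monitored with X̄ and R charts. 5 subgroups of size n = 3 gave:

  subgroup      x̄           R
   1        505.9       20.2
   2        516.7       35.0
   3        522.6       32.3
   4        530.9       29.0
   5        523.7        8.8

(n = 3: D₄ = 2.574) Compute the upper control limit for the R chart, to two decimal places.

R̄ = (20.2 + 35.0 + 32.3 + 29.0 + 8.8) / 5 = 125.3000 / 5 = 25.0600
UCL_R = D₄·R̄ = 2.574 × 25.0600 = 64.5044

64.50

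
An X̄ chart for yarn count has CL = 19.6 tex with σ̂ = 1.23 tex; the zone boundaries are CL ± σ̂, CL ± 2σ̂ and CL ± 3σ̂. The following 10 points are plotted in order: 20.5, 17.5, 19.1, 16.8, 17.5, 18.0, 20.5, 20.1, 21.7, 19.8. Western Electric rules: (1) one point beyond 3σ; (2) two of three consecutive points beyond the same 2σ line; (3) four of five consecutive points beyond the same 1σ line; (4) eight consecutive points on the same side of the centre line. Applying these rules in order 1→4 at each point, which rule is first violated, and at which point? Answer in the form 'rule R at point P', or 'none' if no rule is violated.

rule 3 at point 6

Zone of each point (C = within 1σ̂, B = 1σ̂–2σ̂, A = 2σ̂–3σ̂, * = beyond 3σ̂; sign = side of CL): 1:+C, 2:-B, 3:-C, 4:-A, 5:-B, 6:-B, 7:+C, 8:+C, 9:+B, 10:+C
Rule 3 (four of five consecutive points beyond the same 1σ limit) is satisfied at point 6.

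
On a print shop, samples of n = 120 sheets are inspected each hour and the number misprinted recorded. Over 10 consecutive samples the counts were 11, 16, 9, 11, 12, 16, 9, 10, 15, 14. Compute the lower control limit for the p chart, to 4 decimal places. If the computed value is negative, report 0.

p̄ = Σdᵢ / (k·n) = 123 / (10 × 120) = 0.10250
LCL = p̄ − 3·√(p̄(1−p̄)/n) = 0.10250 − 3 × 0.02769 = 0.01944

0.0194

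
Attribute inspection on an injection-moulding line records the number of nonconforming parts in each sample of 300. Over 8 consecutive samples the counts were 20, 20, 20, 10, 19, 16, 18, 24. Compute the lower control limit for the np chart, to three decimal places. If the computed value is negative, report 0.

5.915

p̄ = Σdᵢ / (k·n) = 147 / (8 × 300) = 0.06125
LCL = np̄ − 3·√(np̄(1−p̄)) = 18.3750 − 3 × 4.1533 = 5.9152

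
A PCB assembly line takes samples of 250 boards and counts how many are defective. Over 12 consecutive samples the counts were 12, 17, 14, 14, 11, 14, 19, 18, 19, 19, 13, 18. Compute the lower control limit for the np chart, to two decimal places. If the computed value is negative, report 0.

p̄ = Σdᵢ / (k·n) = 188 / (12 × 250) = 0.06267
LCL = np̄ − 3·√(np̄(1−p̄)) = 15.6667 − 3 × 3.8321 = 4.1704

4.17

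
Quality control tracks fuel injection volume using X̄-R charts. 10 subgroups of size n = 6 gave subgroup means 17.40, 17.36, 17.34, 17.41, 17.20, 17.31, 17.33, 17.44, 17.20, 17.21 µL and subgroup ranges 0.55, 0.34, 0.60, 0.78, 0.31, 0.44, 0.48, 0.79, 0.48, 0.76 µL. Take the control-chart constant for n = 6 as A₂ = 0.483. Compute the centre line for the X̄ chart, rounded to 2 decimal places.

X̄̄ = (17.40 + 17.36 + 17.34 + 17.41 + 17.20 + 17.31 + 17.33 + 17.44 + 17.20 + 17.21) / 10 = 173.2000 / 10 = 17.3200
CL = X̄̄ = 17.3200

17.32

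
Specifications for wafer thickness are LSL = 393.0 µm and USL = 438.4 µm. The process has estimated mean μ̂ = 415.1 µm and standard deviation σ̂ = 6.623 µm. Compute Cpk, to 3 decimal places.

Cpu = (USL − μ̂) / (3σ̂) = (438.4 − 415.1) / (3 × 6.623) = 1.1727; Cpl = (μ̂ − LSL) / (3σ̂) = (415.1 − 393.0) / (3 × 6.623) = 1.1123; Cpk = min(Cpu, Cpl) = 1.1123

1.112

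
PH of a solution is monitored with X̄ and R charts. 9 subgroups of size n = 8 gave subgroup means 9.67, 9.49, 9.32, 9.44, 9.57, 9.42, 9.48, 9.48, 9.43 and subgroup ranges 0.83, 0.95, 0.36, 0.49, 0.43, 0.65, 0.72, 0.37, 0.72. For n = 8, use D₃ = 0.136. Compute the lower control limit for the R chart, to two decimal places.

0.08

R̄ = (0.83 + 0.95 + 0.36 + 0.49 + 0.43 + 0.65 + 0.72 + 0.37 + 0.72) / 9 = 5.5200 / 9 = 0.6133
LCL_R = D₃·R̄ = 0.136 × 0.6133 = 0.0834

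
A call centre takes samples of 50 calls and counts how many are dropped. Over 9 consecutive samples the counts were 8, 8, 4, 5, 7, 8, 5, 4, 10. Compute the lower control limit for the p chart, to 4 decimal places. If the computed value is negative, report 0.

p̄ = Σdᵢ / (k·n) = 59 / (9 × 50) = 0.13111
LCL = p̄ − 3·√(p̄(1−p̄)/n) = 0.13111 − 3 × 0.04773 = -0.01209 → 0 (negative, so LCL = 0)

0.0000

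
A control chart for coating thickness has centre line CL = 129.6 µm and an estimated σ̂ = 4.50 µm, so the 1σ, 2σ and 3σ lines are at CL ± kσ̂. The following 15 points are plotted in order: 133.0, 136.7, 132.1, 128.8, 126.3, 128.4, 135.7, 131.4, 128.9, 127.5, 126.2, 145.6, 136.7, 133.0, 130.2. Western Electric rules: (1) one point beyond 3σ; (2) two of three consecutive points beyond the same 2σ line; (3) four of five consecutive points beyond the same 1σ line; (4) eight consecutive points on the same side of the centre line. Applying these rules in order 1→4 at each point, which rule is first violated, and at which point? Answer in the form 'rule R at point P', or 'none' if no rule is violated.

Zone of each point (C = within 1σ̂, B = 1σ̂–2σ̂, A = 2σ̂–3σ̂, * = beyond 3σ̂; sign = side of CL): 1:+C, 2:+B, 3:+C, 4:-C, 5:-C, 6:-C, 7:+B, 8:+C, 9:-C, 10:-C, 11:-C, 12:+*, 13:+B, 14:+C, 15:+C
Rule 1 (one point beyond the 3σ limits) is satisfied at point 12.

rule 1 at point 12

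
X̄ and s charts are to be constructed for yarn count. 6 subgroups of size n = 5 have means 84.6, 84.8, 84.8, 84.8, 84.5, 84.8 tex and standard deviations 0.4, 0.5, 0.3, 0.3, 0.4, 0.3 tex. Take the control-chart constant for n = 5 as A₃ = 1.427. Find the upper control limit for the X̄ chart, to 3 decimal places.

X̄̄ = (84.6 + 84.8 + 84.8 + 84.8 + 84.5 + 84.8) / 6 = 84.7167
s̄ = (0.4 + 0.5 + 0.3 + 0.3 + 0.4 + 0.3) / 6 = 0.3667
UCL = X̄̄ + A₃·s̄ = 84.7167 + 1.427 × 0.3667 = 85.2399

85.240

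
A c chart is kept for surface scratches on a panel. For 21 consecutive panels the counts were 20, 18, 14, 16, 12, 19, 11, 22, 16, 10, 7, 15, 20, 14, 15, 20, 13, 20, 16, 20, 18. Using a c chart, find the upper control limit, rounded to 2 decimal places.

28.00

c̄ = (20 + 18 + 14 + 16 + 12 + 19 + 11 + 22 + 16 + 10 + 7 + 15 + 20 + 14 + 15 + 20 + 13 + 20 + 16 + 20 + 18) / 21 = 336 / 21 = 16.0000
UCL = c̄ + 3√c̄ = 16.0000 + 3 × √16.0000 = 16.0000 + 3 × 4.0000 = 28.0000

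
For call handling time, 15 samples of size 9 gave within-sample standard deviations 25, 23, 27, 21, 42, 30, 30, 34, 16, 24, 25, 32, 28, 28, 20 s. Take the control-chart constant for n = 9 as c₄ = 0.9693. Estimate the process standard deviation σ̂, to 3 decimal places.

27.855

s̄ = (25 + 23 + 27 + 21 + 42 + 30 + 30 + 34 + 16 + 24 + 25 + 32 + 28 + 28 + 20) / 15 = 27.0000
σ̂ = s̄ / c₄ = 27.0000 / 0.9693 = 27.8552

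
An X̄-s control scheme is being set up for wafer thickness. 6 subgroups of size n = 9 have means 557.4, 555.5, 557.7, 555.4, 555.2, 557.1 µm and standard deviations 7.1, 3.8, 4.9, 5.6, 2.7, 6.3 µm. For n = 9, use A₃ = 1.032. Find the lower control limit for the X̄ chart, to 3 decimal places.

X̄̄ = (557.4 + 555.5 + 557.7 + 555.4 + 555.2 + 557.1) / 6 = 556.3833
s̄ = (7.1 + 3.8 + 4.9 + 5.6 + 2.7 + 6.3) / 6 = 5.0667
LCL = X̄̄ − A₃·s̄ = 556.3833 − 1.032 × 5.0667 = 551.1545

551.155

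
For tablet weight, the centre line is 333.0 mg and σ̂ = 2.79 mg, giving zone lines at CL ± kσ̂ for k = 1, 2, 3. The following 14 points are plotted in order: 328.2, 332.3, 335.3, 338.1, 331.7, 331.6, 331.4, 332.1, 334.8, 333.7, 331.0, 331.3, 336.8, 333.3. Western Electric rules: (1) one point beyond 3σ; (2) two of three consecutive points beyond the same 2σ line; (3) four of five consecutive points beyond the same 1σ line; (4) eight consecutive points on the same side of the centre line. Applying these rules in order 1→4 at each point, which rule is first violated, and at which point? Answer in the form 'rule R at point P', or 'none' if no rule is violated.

Zone of each point (C = within 1σ̂, B = 1σ̂–2σ̂, A = 2σ̂–3σ̂, * = beyond 3σ̂; sign = side of CL): 1:-B, 2:-C, 3:+C, 4:+B, 5:-C, 6:-C, 7:-C, 8:-C, 9:+C, 10:+C, 11:-C, 12:-C, 13:+B, 14:+C
No rule fires across all 14 points.

none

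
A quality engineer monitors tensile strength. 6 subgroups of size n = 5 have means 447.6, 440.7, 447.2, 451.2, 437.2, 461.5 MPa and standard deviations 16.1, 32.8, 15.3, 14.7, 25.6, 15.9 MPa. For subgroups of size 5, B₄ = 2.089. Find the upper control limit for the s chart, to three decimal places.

s̄ = (16.1 + 32.8 + 15.3 + 14.7 + 25.6 + 15.9) / 6 = 20.0667
UCL_s = B₄·s̄ = 2.089 × 20.0667 = 41.9193

41.919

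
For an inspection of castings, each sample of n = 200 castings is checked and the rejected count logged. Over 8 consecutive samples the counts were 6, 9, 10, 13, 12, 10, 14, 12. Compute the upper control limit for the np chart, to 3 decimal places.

p̄ = Σdᵢ / (k·n) = 86 / (8 × 200) = 0.05375
UCL = np̄ + 3·√(np̄(1−p̄)) = 10.7500 + 3 × √(10.7500×0.94625) = 10.7500 + 3 × 3.1894 = 20.3182

20.318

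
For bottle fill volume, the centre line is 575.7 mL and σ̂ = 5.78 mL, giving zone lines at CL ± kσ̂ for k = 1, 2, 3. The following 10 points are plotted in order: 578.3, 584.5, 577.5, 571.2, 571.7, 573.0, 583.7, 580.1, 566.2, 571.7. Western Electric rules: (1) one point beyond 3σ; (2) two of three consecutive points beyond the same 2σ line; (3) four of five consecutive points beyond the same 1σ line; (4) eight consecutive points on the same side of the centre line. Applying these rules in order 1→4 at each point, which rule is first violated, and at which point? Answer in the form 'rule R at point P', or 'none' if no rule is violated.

Zone of each point (C = within 1σ̂, B = 1σ̂–2σ̂, A = 2σ̂–3σ̂, * = beyond 3σ̂; sign = side of CL): 1:+C, 2:+B, 3:+C, 4:-C, 5:-C, 6:-C, 7:+B, 8:+C, 9:-B, 10:-C
No rule fires across all 10 points.

none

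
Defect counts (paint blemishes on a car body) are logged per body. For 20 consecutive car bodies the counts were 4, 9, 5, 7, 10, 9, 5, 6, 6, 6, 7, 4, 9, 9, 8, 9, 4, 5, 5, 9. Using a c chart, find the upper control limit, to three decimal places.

14.623

c̄ = (4 + 9 + 5 + 7 + 10 + 9 + 5 + 6 + 6 + 6 + 7 + 4 + 9 + 9 + 8 + 9 + 4 + 5 + 5 + 9) / 20 = 136 / 20 = 6.8000
UCL = c̄ + 3√c̄ = 6.8000 + 3 × √6.8000 = 6.8000 + 3 × 2.6077 = 14.6230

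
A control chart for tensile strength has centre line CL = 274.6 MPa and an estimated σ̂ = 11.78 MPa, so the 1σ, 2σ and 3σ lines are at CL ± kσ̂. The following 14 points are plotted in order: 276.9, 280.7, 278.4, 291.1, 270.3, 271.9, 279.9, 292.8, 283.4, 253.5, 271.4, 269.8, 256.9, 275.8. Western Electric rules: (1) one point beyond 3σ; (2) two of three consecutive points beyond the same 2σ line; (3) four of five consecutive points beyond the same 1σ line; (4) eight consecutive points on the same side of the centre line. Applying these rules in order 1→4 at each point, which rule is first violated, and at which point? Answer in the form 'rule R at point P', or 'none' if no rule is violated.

none

Zone of each point (C = within 1σ̂, B = 1σ̂–2σ̂, A = 2σ̂–3σ̂, * = beyond 3σ̂; sign = side of CL): 1:+C, 2:+C, 3:+C, 4:+B, 5:-C, 6:-C, 7:+C, 8:+B, 9:+C, 10:-B, 11:-C, 12:-C, 13:-B, 14:+C
No rule fires across all 14 points.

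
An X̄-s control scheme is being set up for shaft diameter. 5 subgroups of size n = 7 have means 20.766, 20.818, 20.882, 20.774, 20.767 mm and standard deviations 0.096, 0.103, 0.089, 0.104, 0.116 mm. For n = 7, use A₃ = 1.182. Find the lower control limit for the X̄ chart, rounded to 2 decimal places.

20.68

X̄̄ = (20.766 + 20.818 + 20.882 + 20.774 + 20.767) / 5 = 20.8014
s̄ = (0.096 + 0.103 + 0.089 + 0.104 + 0.116) / 5 = 0.1016
LCL = X̄̄ − A₃·s̄ = 20.8014 − 1.182 × 0.1016 = 20.6813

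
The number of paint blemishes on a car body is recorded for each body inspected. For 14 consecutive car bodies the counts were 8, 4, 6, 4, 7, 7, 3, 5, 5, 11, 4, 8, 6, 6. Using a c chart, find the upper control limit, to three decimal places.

c̄ = (8 + 4 + 6 + 4 + 7 + 7 + 3 + 5 + 5 + 11 + 4 + 8 + 6 + 6) / 14 = 84 / 14 = 6.0000
UCL = c̄ + 3√c̄ = 6.0000 + 3 × √6.0000 = 6.0000 + 3 × 2.4495 = 13.3485

13.348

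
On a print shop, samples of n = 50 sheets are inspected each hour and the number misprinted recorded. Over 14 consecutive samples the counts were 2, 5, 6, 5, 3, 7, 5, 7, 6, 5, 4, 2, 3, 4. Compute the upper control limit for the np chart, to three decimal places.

10.685

p̄ = Σdᵢ / (k·n) = 64 / (14 × 50) = 0.09143
UCL = np̄ + 3·√(np̄(1−p̄)) = 4.5714 + 3 × √(4.5714×0.90857) = 4.5714 + 3 × 2.0380 = 10.6854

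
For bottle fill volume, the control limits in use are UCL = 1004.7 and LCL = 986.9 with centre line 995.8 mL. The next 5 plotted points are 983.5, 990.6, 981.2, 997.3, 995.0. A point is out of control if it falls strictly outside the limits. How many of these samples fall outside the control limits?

Compare each point to [986.9, 1004.7]: sample 1 = 983.5 < LCL; sample 3 = 981.2 < LCL.

2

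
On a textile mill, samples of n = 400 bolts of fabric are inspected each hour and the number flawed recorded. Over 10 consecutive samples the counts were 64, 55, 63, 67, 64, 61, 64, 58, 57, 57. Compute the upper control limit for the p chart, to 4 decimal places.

0.2064

p̄ = Σdᵢ / (k·n) = 610 / (10 × 400) = 0.15250
UCL = p̄ + 3·√(p̄(1−p̄)/n) = 0.15250 + 3 × √(0.15250×0.84750/400) = 0.15250 + 3 × 0.01798 = 0.20643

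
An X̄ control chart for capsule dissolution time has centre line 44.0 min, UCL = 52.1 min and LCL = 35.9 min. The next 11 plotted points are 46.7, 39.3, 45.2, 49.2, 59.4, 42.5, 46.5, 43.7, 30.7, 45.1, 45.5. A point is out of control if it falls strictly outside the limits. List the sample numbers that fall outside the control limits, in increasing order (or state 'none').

5, 9

Compare each point to [35.9, 52.1]: sample 5 = 59.4 > UCL; sample 9 = 30.7 < LCL.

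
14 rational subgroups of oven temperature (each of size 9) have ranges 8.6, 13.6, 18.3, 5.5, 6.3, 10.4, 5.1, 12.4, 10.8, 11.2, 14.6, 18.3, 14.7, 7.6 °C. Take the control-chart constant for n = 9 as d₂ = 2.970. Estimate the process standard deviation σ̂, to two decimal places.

3.79

R̄ = (8.6 + 13.6 + 18.3 + 5.5 + 6.3 + 10.4 + 5.1 + 12.4 + 10.8 + 11.2 + 14.6 + 18.3 + 14.7 + 7.6) / 14 = 11.2429
σ̂ = R̄ / d₂ = 11.2429 / 2.970 = 3.7855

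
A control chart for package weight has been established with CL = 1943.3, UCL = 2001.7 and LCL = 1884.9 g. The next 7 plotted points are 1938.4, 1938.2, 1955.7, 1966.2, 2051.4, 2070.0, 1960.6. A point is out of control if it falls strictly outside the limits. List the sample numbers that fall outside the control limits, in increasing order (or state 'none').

5, 6

Compare each point to [1884.9, 2001.7]: sample 5 = 2051.4 > UCL; sample 6 = 2070.0 > UCL.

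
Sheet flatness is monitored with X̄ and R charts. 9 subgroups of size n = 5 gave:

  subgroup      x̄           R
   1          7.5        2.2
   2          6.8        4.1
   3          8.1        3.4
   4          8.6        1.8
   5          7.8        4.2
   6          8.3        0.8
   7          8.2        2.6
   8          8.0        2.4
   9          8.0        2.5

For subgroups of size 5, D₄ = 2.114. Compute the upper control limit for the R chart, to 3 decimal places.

R̄ = (2.2 + 4.1 + 3.4 + 1.8 + 4.2 + 0.8 + 2.6 + 2.4 + 2.5) / 9 = 24.0000 / 9 = 2.6667
UCL_R = D₄·R̄ = 2.114 × 2.6667 = 5.6373

5.637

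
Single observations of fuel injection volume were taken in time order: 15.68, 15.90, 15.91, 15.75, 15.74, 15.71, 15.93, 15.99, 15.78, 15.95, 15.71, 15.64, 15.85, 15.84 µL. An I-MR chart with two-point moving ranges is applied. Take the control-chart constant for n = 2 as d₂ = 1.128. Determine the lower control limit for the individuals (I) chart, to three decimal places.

X̄ = (15.68 + 15.90 + 15.91 + 15.75 + 15.74 + 15.71 + 15.93 + 15.99 + 15.78 + 15.95 + 15.71 + 15.64 + 15.85 + 15.84) / 14 = 15.8129
Moving ranges: 0.22, 0.01, 0.16, 0.01, 0.03, 0.22, 0.06, 0.21, 0.17, 0.24, 0.07, 0.21, 0.01; M̄R̄ = 1.6200 / 13 = 0.1246
LCL = X̄ − 3·M̄R̄/d₂ = 15.8129 − 3 × 0.1246 / 1.128 = 15.4814

15.481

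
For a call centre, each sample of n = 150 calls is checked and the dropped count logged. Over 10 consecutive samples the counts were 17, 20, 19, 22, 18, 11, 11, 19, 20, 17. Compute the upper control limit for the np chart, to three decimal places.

29.166

p̄ = Σdᵢ / (k·n) = 174 / (10 × 150) = 0.11600
UCL = np̄ + 3·√(np̄(1−p̄)) = 17.4000 + 3 × √(17.4000×0.88400) = 17.4000 + 3 × 3.9219 = 29.1658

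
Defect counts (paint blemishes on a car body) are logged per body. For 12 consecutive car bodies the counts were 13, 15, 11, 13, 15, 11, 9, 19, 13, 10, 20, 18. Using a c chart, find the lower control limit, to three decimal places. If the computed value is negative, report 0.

c̄ = (13 + 15 + 11 + 13 + 15 + 11 + 9 + 19 + 13 + 10 + 20 + 18) / 12 = 167 / 12 = 13.9167
LCL = c̄ − 3√c̄ = 13.9167 − 3 × 3.7305 = 2.7252

2.725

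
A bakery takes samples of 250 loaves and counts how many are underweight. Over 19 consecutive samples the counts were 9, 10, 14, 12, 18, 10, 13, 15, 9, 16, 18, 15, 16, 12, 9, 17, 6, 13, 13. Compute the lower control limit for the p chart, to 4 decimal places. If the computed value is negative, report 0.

p̄ = Σdᵢ / (k·n) = 245 / (19 × 250) = 0.05158
LCL = p̄ − 3·√(p̄(1−p̄)/n) = 0.05158 − 3 × 0.01399 = 0.00961

0.0096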